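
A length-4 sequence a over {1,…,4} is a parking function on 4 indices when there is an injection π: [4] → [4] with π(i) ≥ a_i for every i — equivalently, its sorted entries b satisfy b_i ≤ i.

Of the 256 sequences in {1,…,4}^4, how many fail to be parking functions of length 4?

|PF(4,4)| = (5−4)·5^(4−1) = 1 · 125 = 125 [KW]
E.g. (3,3,4,4) → sorted (3,3,4,4): b_1=3>1, not a PF.
Total 256; non-PF = 256−125 = 131

131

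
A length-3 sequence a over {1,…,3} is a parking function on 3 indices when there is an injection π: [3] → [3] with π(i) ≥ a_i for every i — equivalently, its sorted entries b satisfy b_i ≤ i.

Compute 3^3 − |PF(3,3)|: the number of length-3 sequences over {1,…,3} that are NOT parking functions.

11

Count = (4−3)·4^(3−1) = 1×16 = 16 [KW]
One tuple (3,2,3) → sorted (2,3,3): b_1=2>1, not a PF.
So 27 − 16 = 11 fail.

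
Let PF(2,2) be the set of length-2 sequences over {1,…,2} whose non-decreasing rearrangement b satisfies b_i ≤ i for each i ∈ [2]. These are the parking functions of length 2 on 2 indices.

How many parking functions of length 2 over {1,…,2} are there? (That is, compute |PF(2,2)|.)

3

Count = 1·3^1 = 1×3 = 3
Example (2,1) → sorted (1,2): b_i ≤ i ∀i, a PF.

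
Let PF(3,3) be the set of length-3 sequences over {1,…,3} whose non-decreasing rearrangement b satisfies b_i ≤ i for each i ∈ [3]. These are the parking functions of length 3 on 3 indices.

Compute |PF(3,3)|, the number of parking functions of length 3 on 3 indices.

16

|PF(3,3)| = (3−3+1)·(3+1)^(3−1) = 1·16 = 16 (Pollak)
Check (1,2,2) → sorted (1,2,2): b_i ≤ i ∀i, a PF.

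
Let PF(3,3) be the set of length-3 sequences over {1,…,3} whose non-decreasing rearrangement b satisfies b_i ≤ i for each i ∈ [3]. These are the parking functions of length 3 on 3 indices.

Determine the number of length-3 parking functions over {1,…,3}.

|PF(3,3)| = (4−3)·4^(3−1) = 1·16 = 16 [KW]
Example (1,2,1) → sorted (1,1,2): b_i ≤ i ∀i, a PF.

16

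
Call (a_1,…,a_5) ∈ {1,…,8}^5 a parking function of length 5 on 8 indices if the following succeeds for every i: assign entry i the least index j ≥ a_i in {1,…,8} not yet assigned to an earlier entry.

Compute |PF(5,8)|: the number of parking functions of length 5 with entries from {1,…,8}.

26244

|PF(5,8)| = (8+1−5)·(8+1)^{5−1} = 4·6561 = 26244 (Pollak)
Example (5,7,1,4,2) → sorted (1,2,4,5,7): b_i ≤ 3+i ∀i, a PF.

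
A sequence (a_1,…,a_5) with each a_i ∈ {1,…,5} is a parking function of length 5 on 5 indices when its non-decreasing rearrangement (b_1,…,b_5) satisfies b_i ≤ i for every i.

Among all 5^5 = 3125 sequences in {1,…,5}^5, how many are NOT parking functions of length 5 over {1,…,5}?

#PF = (6−5)·6^(5−1) = 1×1296 = 1296 (Pollak)
Example (3,5,2,4,4) → sorted (2,3,4,4,5): b_1=2>1, not a PF.
Total 3125; non-PF = 3125−1296 = 1829

1829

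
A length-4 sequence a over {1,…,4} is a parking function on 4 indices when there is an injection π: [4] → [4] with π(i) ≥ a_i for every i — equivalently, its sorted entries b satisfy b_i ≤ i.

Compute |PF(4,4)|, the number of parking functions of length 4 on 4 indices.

Count = (4+1−4)·(4+1)^{4−1} = 1×125 = 125 (Konheim–Weiss)
Check (1,3,3,1) → sorted (1,1,3,3): b_i ≤ i ∀i, a PF.

125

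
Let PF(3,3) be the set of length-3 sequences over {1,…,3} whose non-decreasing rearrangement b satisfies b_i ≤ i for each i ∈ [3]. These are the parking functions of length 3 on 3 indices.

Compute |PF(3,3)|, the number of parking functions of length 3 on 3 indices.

Count = (4−3)·4^(3−1) = 1·16 = 16
One tuple (2,3,1) → sorted (1,2,3): b_i ≤ i ∀i, a PF.

16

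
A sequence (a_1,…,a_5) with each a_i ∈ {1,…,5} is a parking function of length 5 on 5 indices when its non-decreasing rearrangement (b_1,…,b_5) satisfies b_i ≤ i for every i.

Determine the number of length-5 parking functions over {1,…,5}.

1296

#PF = (5+1−5)·(5+1)^{5−1} = 1·1296 = 1296 [KW]
One tuple (3,3,1,1,5) → sorted (1,1,3,3,5): b_i ≤ i ∀i, a PF.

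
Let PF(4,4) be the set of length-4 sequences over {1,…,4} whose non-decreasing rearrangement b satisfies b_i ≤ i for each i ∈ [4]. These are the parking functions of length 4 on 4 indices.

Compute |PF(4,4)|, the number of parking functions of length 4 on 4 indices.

125

|PF(4,4)| = (4−4+1)·(4+1)^(4−1) = 1 · 125 = 125
Example (3,1,1,2) → sorted (1,1,2,3): b_i ≤ i ∀i, a PF.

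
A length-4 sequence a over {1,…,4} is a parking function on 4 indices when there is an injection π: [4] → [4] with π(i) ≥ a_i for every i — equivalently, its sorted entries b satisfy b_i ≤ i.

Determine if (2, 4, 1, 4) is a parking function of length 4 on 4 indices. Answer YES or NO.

NO

Rearranged: b = (1, 2, 4, 4).
  b_1=1 ≤ 1
  b_2=2 ≤ 2
  b_3=4 > 3
  fails at i=3 ⇒ NO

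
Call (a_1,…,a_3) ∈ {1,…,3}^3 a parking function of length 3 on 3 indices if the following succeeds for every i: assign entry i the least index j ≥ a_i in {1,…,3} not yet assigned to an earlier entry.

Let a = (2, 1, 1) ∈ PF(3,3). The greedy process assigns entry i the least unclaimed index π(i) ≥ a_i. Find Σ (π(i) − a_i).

Σπ = 3·4/2 = 6 (π permutes [3]); Σa = 2+1+1 = 4; disp = 6−4 = 2.

2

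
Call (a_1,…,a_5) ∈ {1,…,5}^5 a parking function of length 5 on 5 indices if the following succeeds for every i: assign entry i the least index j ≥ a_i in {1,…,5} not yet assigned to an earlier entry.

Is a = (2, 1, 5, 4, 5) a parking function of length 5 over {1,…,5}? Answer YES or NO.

NO

Order a: b = (1, 2, 4, 5, 5).
  b_1=1 ≤ 1
  b_2=2 ≤ 2
  b_3=4 > 3
  fails at i=3 ⇒ NO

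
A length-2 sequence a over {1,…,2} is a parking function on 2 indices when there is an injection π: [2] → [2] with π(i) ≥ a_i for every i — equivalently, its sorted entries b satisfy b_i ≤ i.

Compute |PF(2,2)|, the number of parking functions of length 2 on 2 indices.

3

Count = (2−2+1)·(2+1)^(2−1) = 1·3 = 3 (Pollak)
E.g. (1,2) → sorted (1,2): b_i ≤ i ∀i, a PF.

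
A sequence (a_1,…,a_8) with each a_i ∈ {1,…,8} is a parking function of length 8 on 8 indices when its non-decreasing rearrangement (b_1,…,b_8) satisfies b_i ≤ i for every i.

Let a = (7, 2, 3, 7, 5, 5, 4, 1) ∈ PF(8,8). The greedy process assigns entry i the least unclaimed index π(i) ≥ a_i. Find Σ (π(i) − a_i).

Σπ(i) = 1+…+8 = 36; Σa = 7+2+3+7+5+5+4+1 = 34; disp = 36−34 = 2.

2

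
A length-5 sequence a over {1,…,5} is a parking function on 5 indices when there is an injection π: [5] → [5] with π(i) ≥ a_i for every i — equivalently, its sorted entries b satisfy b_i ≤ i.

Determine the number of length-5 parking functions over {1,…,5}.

1296

|PF| = (6−5)·6^(5−1) = 1 · 1296 = 1296 (Konheim–Weiss)
Check (1,2,2,5,1) → sorted (1,1,2,2,5): b_i ≤ i ∀i, a PF.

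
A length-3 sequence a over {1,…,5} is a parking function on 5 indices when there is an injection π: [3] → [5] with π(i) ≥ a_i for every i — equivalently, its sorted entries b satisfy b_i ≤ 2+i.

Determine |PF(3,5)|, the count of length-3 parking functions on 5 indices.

108

|PF| = 3·6^2 = 3×36 = 108 (Konheim–Weiss)
One tuple (3,2,5) → sorted (2,3,5): b_i ≤ 2+i ∀i, a PF.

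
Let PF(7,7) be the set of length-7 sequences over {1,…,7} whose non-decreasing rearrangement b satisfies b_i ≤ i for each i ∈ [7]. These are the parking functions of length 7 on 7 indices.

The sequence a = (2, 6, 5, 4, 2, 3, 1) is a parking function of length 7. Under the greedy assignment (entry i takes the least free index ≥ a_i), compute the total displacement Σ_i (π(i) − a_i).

5

Σπ = 28 ({1..7} each once); Σa = 2+6+5+4+2+3+1 = 23; disp = 28−23 = 5.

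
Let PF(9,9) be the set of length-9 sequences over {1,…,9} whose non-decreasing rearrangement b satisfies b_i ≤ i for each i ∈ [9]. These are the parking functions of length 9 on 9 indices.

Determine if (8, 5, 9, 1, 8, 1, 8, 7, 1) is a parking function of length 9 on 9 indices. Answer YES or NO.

NO

Order a: b = (1, 1, 1, 5, 7, 8, 8, 8, 9).
  b_1=1 ≤ 1
  b_2=1 ≤ 2
  b_3=1 ≤ 3
  b_4=5 > 4
  fails at i=4 ⇒ NO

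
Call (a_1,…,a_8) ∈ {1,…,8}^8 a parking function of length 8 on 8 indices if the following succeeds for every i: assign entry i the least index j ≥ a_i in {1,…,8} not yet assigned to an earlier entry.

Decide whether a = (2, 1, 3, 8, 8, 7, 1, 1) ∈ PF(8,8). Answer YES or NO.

NO

Sorted: b = (1, 1, 1, 2, 3, 7, 8, 8).
  b_1=1 ≤ 1
  b_2=1 ≤ 2
  b_3=1 ≤ 3
  b_4=2 ≤ 4
  b_5=3 ≤ 5
  b_6=7 > 6
  fails at i=6 ⇒ NO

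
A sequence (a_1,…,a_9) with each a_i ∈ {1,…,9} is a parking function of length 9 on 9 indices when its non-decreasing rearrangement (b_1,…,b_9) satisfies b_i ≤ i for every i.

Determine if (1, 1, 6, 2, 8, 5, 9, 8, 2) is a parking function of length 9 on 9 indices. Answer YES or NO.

NO

Sorted: b = (1, 1, 2, 2, 5, 6, 8, 8, 9).
  b_1=1 ≤ 1
  b_2=1 ≤ 2
  b_3=2 ≤ 3
  b_4=2 ≤ 4
  b_5=5 ≤ 5
  b_6=6 ≤ 6
  b_7=8 > 7
  fails at i=7 ⇒ NO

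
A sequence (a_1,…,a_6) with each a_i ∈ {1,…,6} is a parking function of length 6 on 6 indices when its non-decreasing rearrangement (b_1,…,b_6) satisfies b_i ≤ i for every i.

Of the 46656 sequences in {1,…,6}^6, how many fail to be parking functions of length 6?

Count = (6+1−6)·(6+1)^{6−1} = 1·16807 = 16807 (Konheim–Weiss)
Example (4,6,6,6,2,2) → sorted (2,2,4,6,6,6): b_1=2>1, not a PF.
So 46656 − 16807 = 29849 fail.

29849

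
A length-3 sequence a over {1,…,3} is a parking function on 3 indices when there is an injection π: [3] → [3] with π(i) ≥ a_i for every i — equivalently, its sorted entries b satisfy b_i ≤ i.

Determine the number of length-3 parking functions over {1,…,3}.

16

#PF = 1·4^2 = 1×16 = 16 (Pollak)
Example (1,3,2) → sorted (1,2,3): b_i ≤ i ∀i, a PF.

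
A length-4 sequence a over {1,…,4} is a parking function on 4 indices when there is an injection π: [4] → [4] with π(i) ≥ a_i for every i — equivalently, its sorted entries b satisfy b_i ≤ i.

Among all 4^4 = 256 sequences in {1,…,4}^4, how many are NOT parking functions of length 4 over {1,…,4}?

131

#PF = (4+1−4)·(4+1)^{4−1} = 1·125 = 125 (Pollak)
Example (2,2,4,4) → sorted (2,2,4,4): b_1=2>1, not a PF.
Total 256; non-PF = 256−125 = 131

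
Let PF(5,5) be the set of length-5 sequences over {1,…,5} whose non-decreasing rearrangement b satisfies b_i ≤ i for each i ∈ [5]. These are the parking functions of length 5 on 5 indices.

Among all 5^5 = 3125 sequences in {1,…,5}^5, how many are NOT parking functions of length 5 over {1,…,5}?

1829

Count = 1·6^4 = 1 · 1296 = 1296
Check (4,5,4,2,5) → sorted (2,4,4,5,5): b_1=2>1, not a PF.
Total 3125; non-PF = 3125−1296 = 1829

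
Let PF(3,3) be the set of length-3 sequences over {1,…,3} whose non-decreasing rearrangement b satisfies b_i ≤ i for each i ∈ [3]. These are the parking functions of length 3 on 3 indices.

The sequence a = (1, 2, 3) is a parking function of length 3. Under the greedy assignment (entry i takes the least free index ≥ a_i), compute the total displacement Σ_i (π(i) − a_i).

Σπ(i) = 1+…+3 = 6; Σa = 1+2+3 = 6; disp = 6−6 = 0.

0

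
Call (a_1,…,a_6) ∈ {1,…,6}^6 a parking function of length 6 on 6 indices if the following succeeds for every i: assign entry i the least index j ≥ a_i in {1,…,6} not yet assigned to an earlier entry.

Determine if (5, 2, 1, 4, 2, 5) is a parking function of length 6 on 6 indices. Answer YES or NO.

YES

Rearranged: b = (1, 2, 2, 4, 5, 5).
  b_1=1 ≤ 1
  b_2=2 ≤ 2
  b_3=2 ≤ 3
  b_4=4 ≤ 4
  b_5=5 ≤ 5
  b_6=5 ≤ 6
All bounds hold ⇒ YES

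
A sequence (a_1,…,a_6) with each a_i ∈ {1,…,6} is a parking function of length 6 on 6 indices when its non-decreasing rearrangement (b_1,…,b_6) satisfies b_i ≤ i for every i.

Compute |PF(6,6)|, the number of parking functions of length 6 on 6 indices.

|PF(6,6)| = (6−6+1)·(6+1)^(6−1) = 1·16807 = 16807 (Konheim–Weiss)
Example (3,3,1,2,6,1) → sorted (1,1,2,3,3,6): b_i ≤ i ∀i, a PF.

16807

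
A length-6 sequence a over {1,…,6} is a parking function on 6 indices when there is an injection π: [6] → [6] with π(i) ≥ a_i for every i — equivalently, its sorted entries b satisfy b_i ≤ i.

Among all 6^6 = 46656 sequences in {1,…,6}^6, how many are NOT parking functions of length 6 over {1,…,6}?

|PF(6,6)| = (6−6+1)·(6+1)^(6−1) = 1×16807 = 16807 [KW]
E.g. (6,1,3,6,4,5) → sorted (1,3,4,5,6,6): b_2=3>2, not a PF.
So 46656 − 16807 = 29849 fail.

29849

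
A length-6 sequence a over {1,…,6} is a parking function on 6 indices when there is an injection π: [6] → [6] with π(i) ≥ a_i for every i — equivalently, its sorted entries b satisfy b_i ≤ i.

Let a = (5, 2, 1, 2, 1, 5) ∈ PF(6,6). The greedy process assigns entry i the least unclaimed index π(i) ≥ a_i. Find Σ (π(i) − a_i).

Σπ = 21 ({1..6} each once); Σa = 5+2+1+2+1+5 = 16; disp = 21−16 = 5.

5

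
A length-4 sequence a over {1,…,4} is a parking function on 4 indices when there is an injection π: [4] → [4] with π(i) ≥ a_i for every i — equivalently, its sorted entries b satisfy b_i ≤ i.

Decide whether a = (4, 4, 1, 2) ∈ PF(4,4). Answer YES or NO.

Sorted: b = (1, 2, 4, 4).
  b_1=1 ≤ 1
  b_2=2 ≤ 2
  b_3=4 > 3
  fails at i=3 ⇒ NO

NO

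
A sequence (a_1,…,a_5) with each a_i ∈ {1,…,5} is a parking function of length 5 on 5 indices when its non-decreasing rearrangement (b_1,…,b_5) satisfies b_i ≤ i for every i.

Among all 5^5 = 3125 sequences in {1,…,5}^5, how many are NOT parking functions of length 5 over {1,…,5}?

1829

|PF(5,5)| = 1·6^4 = 1 · 1296 = 1296
Check (5,3,5,4,5) → sorted (3,4,5,5,5): b_1=3>1, not a PF.
Total 3125; non-PF = 3125−1296 = 1829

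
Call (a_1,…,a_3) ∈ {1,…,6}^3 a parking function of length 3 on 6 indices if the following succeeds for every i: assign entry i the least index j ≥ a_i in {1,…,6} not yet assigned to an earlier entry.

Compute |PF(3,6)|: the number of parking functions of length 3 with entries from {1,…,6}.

|PF| = (6+1−3)·(6+1)^{3−1} = 4×49 = 196 (Pollak)
Check (2,2,4) → sorted (2,2,4): b_i ≤ 3+i ∀i, a PF.

196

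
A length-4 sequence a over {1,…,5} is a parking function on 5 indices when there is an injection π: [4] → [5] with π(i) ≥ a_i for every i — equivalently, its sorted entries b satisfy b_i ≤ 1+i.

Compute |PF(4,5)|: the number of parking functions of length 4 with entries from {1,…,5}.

432

#PF = (6−4)·6^(4−1) = 2 · 216 = 432
Example (1,2,5,1) → sorted (1,1,2,5): b_i ≤ 1+i ∀i, a PF.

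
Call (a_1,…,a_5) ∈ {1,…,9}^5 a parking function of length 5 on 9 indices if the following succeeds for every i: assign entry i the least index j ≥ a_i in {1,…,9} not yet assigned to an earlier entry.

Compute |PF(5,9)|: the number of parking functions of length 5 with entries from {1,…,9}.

50000

|PF(5,9)| = (10−5)·10^(5−1) = 5·10000 = 50000 (Pollak)
Check (1,4,1,4,3) → sorted (1,1,3,4,4): b_i ≤ 4+i ∀i, a PF.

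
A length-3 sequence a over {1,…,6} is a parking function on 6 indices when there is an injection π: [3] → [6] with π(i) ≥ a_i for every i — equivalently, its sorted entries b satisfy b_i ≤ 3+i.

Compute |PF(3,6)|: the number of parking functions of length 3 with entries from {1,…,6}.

196

|PF| = (7−3)·7^(3−1) = 4·49 = 196 [KW]
Check (3,3,6) → sorted (3,3,6): b_i ≤ 3+i ∀i, a PF.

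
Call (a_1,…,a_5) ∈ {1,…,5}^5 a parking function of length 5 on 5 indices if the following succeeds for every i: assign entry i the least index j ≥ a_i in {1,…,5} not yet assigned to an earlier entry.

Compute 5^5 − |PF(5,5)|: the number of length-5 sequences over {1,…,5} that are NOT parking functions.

1829

Count = (5−5+1)·(5+1)^(5−1) = 1 · 1296 = 1296 (Konheim–Weiss)
E.g. (5,5,5,3,4) → sorted (3,4,5,5,5): b_1=3>1, not a PF.
Total 3125; non-PF = 3125−1296 = 1829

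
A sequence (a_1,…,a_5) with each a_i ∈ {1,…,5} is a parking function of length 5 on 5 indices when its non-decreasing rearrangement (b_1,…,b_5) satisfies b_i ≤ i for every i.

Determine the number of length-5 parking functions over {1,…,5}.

1296

Count = (5−5+1)·(5+1)^(5−1) = 1 · 1296 = 1296 (Pollak)
One tuple (2,1,4,4,3) → sorted (1,2,3,4,4): b_i ≤ i ∀i, a PF.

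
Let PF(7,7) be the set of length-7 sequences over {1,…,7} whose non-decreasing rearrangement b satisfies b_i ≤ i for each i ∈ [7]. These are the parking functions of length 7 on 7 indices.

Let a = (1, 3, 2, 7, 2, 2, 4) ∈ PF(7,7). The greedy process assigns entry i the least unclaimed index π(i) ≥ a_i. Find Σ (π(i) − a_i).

7

Σπ = 7·8/2 = 28 (π permutes [7]); Σa = 1+3+2+7+2+2+4 = 21; disp = 28−21 = 7.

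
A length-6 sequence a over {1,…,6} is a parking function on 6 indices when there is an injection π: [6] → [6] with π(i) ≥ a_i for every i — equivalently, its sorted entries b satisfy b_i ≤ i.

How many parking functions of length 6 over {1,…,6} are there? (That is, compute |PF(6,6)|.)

16807

#PF = (6−6+1)·(6+1)^(6−1) = 1×16807 = 16807
E.g. (6,1,5,2,2,4) → sorted (1,2,2,4,5,6): b_i ≤ i ∀i, a PF.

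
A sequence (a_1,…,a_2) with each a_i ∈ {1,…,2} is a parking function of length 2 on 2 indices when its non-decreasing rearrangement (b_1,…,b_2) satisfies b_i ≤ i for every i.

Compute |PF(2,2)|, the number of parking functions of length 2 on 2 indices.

Count = (2−2+1)·(2+1)^(2−1) = 1·3 = 3
One tuple (2,1) → sorted (1,2): b_i ≤ i ∀i, a PF.

3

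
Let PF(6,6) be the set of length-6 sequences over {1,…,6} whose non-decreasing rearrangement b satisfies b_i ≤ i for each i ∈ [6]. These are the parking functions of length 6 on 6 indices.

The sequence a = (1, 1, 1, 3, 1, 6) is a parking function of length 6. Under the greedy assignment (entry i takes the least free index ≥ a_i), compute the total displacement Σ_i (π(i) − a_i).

Σπ(i) = 1+…+6 = 21; Σa = 1+1+1+3+1+6 = 13; disp = 21−13 = 8.

8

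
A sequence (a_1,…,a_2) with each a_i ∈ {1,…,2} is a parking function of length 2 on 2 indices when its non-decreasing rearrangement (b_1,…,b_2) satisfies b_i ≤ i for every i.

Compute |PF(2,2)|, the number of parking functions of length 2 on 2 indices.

|PF| = (3−2)·3^(2−1) = 1 · 3 = 3
Check (1,1) → sorted (1,1): b_i ≤ i ∀i, a PF.

3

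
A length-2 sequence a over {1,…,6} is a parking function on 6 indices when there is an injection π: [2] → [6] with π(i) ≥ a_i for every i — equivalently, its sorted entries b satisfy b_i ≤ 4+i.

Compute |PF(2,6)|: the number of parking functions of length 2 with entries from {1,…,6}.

|PF| = 5·7^1 = 5 · 7 = 35
Example (6,5) → sorted (5,6): b_i ≤ 4+i ∀i, a PF.

35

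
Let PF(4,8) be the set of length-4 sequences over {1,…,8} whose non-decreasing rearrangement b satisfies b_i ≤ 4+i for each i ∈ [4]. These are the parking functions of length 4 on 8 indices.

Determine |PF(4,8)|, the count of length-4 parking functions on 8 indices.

|PF(4,8)| = (9−4)·9^(4−1) = 5 · 729 = 3645
E.g. (6,1,1,3) → sorted (1,1,3,6): b_i ≤ 4+i ∀i, a PF.

3645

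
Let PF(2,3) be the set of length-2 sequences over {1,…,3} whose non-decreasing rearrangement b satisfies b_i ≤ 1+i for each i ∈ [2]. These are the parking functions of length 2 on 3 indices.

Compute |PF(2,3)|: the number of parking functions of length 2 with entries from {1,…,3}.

8

|PF(2,3)| = (3+1−2)·(3+1)^{2−1} = 2 · 4 = 8 (Pollak)
Check (2,2) → sorted (2,2): b_i ≤ 1+i ∀i, a PF.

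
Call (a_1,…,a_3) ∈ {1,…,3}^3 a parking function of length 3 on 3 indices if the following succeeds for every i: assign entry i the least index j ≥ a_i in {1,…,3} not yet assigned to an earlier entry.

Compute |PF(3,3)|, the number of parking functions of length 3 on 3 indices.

16

#PF = (4−3)·4^(3−1) = 1×16 = 16 (Pollak)
Example (1,3,2) → sorted (1,2,3): b_i ≤ i ∀i, a PF.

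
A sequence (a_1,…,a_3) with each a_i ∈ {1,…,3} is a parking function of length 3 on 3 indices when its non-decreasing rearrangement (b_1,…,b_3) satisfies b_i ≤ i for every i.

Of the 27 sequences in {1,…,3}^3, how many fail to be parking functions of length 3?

|PF| = (3−3+1)·(3+1)^(3−1) = 1 · 16 = 16
One tuple (3,3,3) → sorted (3,3,3): b_1=3>1, not a PF.
3^3 − 16 = 27 − 16 = 11

11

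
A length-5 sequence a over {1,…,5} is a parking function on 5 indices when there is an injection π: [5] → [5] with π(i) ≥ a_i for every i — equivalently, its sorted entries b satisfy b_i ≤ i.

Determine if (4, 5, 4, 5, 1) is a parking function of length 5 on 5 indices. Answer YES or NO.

Sorted: b = (1, 4, 4, 5, 5).
  b_1=1 ≤ 1
  b_2=4 > 2
  fails at i=2 ⇒ NO

NO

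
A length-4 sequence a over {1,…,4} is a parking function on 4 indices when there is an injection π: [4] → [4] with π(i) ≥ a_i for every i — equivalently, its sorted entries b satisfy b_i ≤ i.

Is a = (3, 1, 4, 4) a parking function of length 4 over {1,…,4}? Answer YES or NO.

Rearranged: b = (1, 3, 4, 4).
  b_1=1 ≤ 1
  b_2=3 > 2
  fails at i=2 ⇒ NO

NO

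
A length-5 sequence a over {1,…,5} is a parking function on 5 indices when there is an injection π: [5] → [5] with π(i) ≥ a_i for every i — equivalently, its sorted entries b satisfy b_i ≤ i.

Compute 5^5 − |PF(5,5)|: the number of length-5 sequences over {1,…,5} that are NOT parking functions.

1829

#PF = 1·6^4 = 1·1296 = 1296 (Pollak)
One tuple (5,4,2,5,3) → sorted (2,3,4,5,5): b_1=2>1, not a PF.
Total 3125; non-PF = 3125−1296 = 1829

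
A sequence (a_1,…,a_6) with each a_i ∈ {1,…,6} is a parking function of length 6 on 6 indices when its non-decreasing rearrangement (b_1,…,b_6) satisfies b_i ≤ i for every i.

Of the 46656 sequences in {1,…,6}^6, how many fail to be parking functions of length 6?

29849

Count = (6−6+1)·(6+1)^(6−1) = 1 · 16807 = 16807 [KW]
Check (6,6,6,3,6,4) → sorted (3,4,6,6,6,6): b_1=3>1, not a PF.
Total 46656; non-PF = 46656−16807 = 29849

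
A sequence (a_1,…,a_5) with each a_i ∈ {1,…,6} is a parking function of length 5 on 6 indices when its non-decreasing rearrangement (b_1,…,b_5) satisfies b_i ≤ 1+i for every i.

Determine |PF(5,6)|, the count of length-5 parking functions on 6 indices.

|PF| = 2·7^4 = 2×2401 = 4802
Example (3,4,3,1,4) → sorted (1,3,3,4,4): b_i ≤ 1+i ∀i, a PF.

4802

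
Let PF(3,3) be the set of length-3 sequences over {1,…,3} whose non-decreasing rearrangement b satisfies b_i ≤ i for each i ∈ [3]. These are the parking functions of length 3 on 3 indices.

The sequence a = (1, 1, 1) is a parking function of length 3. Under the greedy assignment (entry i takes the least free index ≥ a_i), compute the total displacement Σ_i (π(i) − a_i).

3

Σπ = 3·4/2 = 6 (π permutes [3]); Σa = 1+1+1 = 3; disp = 6−3 = 3.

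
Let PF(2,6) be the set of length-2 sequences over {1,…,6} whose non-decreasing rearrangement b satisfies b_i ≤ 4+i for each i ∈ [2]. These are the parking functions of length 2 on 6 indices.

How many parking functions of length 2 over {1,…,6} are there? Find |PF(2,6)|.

Count = (6+1−2)·(6+1)^{2−1} = 5×7 = 35 (Konheim–Weiss)
Check (2,5) → sorted (2,5): b_i ≤ 4+i ∀i, a PF.

35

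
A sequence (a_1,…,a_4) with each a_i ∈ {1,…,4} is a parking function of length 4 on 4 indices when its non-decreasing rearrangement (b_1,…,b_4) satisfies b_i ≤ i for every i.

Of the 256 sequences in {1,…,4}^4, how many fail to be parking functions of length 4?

|PF| = (4+1−4)·(4+1)^{4−1} = 1 · 125 = 125 [KW]
One tuple (3,4,4,4) → sorted (3,4,4,4): b_1=3>1, not a PF.
Total 256; non-PF = 256−125 = 131

131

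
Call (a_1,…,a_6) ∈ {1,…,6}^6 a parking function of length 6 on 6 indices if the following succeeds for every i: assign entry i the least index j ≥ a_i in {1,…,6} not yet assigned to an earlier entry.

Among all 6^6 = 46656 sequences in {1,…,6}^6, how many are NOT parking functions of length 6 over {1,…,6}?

|PF(6,6)| = (6−6+1)·(6+1)^(6−1) = 1·16807 = 16807 [KW]
Check (4,5,6,1,6,3) → sorted (1,3,4,5,6,6): b_2=3>2, not a PF.
6^6 − 16807 = 46656 − 16807 = 29849

29849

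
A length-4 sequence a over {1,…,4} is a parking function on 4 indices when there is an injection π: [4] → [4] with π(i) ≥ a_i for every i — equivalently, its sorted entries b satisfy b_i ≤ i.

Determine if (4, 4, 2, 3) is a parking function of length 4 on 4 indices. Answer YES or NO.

Rearranged: b = (2, 3, 4, 4).
  b_1=2 > 1
  fails at i=1 ⇒ NO

NO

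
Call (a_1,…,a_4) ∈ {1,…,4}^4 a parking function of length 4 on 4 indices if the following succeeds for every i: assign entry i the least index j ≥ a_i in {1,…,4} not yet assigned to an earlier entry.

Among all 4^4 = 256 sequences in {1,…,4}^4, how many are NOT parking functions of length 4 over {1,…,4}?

131

Count = (4−4+1)·(4+1)^(4−1) = 1×125 = 125 (Pollak)
Check (4,3,3,4) → sorted (3,3,4,4): b_1=3>1, not a PF.
Total 256; non-PF = 256−125 = 131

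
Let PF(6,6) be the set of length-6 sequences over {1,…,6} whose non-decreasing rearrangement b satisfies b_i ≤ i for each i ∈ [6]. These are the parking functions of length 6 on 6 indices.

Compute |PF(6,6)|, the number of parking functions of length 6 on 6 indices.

16807

Count = (7−6)·7^(6−1) = 1×16807 = 16807 [KW]
E.g. (1,6,1,2,4,3) → sorted (1,1,2,3,4,6): b_i ≤ i ∀i, a PF.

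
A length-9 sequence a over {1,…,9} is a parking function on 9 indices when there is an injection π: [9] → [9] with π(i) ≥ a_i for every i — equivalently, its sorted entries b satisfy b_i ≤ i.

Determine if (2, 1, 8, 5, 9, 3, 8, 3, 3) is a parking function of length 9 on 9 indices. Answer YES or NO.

NO

Sorted: b = (1, 2, 3, 3, 3, 5, 8, 8, 9).
  b_1=1 ≤ 1
  b_2=2 ≤ 2
  b_3=3 ≤ 3
  b_4=3 ≤ 4
  b_5=3 ≤ 5
  b_6=5 ≤ 6
  b_7=8 > 7
  fails at i=7 ⇒ NO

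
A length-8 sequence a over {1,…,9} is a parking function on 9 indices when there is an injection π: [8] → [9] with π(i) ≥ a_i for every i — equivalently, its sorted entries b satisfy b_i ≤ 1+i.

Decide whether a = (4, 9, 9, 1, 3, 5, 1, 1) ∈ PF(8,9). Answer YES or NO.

Order a: b = (1, 1, 1, 3, 4, 5, 9, 9).
  b_1=1 ≤ 2
  b_2=1 ≤ 3
  b_3=1 ≤ 4
  b_4=3 ≤ 5
  b_5=4 ≤ 6
  b_6=5 ≤ 7
  b_7=9 > 8
  fails at i=7 ⇒ NO

NO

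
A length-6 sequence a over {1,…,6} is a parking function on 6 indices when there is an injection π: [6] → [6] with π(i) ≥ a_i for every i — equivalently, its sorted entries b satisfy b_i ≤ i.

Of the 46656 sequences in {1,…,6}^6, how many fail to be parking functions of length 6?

29849

#PF = (7−6)·7^(6−1) = 1×16807 = 16807 [KW]
One tuple (5,4,6,3,5,4) → sorted (3,4,4,5,5,6): b_1=3>1, not a PF.
Total 46656; non-PF = 46656−16807 = 29849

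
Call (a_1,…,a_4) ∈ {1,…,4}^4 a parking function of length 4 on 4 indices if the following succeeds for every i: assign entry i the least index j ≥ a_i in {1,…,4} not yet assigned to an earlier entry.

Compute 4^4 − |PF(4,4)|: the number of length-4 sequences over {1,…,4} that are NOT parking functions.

131

Count = (5−4)·5^(4−1) = 1×125 = 125
Example (2,4,4,4) → sorted (2,4,4,4): b_1=2>1, not a PF.
4^4 − 125 = 256 − 125 = 131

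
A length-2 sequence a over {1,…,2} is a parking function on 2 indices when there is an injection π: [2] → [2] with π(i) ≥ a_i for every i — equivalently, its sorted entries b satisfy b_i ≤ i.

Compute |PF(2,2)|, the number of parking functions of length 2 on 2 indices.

3

#PF = (2+1−2)·(2+1)^{2−1} = 1 · 3 = 3
One tuple (1,2) → sorted (1,2): b_i ≤ i ∀i, a PF.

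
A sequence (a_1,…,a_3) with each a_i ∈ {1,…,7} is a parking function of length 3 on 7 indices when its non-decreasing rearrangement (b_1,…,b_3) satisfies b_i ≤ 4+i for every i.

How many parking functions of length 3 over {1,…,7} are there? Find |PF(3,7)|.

320

Count = (7+1−3)·(7+1)^{3−1} = 5·64 = 320 [KW]
E.g. (5,6,3) → sorted (3,5,6): b_i ≤ 4+i ∀i, a PF.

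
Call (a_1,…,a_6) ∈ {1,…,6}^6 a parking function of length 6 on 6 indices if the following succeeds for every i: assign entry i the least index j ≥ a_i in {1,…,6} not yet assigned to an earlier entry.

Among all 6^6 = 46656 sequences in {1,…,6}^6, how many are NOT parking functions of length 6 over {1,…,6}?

Count = 1·7^5 = 1 · 16807 = 16807 [KW]
Example (6,6,6,6,6,4) → sorted (4,6,6,6,6,6): b_1=4>1, not a PF.
So 46656 − 16807 = 29849 fail.

29849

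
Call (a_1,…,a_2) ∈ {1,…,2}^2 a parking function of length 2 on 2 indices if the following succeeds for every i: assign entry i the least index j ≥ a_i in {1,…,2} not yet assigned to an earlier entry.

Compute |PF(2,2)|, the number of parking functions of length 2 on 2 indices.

#PF = 1·3^1 = 1×3 = 3 [KW]
One tuple (1,2) → sorted (1,2): b_i ≤ i ∀i, a PF.

3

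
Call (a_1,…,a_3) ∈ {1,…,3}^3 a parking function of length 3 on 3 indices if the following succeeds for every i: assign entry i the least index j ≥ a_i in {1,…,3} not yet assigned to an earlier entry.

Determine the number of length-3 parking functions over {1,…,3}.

16

Count = 1·4^2 = 1·16 = 16 [KW]
Check (1,3,1) → sorted (1,1,3): b_i ≤ i ∀i, a PF.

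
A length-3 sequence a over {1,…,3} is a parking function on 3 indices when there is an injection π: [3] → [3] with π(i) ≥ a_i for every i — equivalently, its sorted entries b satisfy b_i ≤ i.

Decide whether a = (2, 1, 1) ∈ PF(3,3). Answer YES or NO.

Rearranged: b = (1, 1, 2).
  b_1=1 ≤ 1
  b_2=1 ≤ 2
  b_3=2 ≤ 3
All bounds hold ⇒ YES

YES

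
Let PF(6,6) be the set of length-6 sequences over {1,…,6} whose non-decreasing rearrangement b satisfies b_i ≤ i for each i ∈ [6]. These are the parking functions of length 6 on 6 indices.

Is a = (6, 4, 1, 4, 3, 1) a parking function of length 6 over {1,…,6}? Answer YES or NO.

Sorted: b = (1, 1, 3, 4, 4, 6).
  b_1=1 ≤ 1
  b_2=1 ≤ 2
  b_3=3 ≤ 3
  b_4=4 ≤ 4
  b_5=4 ≤ 5
  b_6=6 ≤ 6
All bounds hold ⇒ YES

YES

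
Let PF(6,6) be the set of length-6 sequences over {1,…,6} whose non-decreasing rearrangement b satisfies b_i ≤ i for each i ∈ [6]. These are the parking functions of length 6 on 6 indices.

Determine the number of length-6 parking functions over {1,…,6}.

|PF(6,6)| = (7−6)·7^(6−1) = 1·16807 = 16807 [KW]
E.g. (1,6,3,4,2,4) → sorted (1,2,3,4,4,6): b_i ≤ i ∀i, a PF.

16807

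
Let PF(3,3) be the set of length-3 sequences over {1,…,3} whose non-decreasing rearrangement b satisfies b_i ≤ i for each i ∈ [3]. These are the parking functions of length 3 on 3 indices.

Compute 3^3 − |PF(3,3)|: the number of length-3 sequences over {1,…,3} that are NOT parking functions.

11

Count = (3−3+1)·(3+1)^(3−1) = 1×16 = 16 (Pollak)
One tuple (2,2,3) → sorted (2,2,3): b_1=2>1, not a PF.
3^3 − 16 = 27 − 16 = 11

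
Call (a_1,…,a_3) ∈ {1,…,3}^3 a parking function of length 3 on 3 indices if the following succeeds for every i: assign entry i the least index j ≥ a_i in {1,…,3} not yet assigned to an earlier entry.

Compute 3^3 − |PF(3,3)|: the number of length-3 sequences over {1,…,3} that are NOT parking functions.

11

#PF = 1·4^2 = 1·16 = 16
Check (2,2,3) → sorted (2,2,3): b_1=2>1, not a PF.
Total 27; non-PF = 27−16 = 11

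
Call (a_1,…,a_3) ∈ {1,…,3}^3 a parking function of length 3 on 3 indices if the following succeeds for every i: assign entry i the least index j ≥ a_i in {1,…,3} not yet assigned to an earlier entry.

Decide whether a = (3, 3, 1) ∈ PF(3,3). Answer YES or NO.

Sorted: b = (1, 3, 3).
  b_1=1 ≤ 1
  b_2=3 > 2
  fails at i=2 ⇒ NO

NO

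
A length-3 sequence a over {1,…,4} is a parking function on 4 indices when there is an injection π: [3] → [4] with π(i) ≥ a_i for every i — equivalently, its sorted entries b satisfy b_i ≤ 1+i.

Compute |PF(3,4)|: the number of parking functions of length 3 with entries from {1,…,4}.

|PF(3,4)| = (4−3+1)·(4+1)^(3−1) = 2 · 25 = 50 (Konheim–Weiss)
One tuple (2,3,2) → sorted (2,2,3): b_i ≤ 1+i ∀i, a PF.

50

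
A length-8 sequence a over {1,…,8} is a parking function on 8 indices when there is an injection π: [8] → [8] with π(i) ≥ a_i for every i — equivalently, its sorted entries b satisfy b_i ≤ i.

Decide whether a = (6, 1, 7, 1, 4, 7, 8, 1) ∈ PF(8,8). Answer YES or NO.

Rearranged: b = (1, 1, 1, 4, 6, 7, 7, 8).
  b_1=1 ≤ 1
  b_2=1 ≤ 2
  b_3=1 ≤ 3
  b_4=4 ≤ 4
  b_5=6 > 5
  fails at i=5 ⇒ NO

NO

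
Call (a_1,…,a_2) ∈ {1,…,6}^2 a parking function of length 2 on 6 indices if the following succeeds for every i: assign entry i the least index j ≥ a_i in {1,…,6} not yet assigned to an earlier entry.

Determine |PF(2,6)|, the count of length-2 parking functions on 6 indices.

35

|PF(2,6)| = 5·7^1 = 5 · 7 = 35 (Pollak)
E.g. (2,5) → sorted (2,5): b_i ≤ 4+i ∀i, a PF.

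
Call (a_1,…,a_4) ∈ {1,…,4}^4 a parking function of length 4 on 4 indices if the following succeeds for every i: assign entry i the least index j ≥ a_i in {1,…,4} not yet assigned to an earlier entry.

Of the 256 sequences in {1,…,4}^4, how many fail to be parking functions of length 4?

|PF| = (4−4+1)·(4+1)^(4−1) = 1×125 = 125 (Konheim–Weiss)
E.g. (4,2,4,4) → sorted (2,4,4,4): b_1=2>1, not a PF.
4^4 − 125 = 256 − 125 = 131

131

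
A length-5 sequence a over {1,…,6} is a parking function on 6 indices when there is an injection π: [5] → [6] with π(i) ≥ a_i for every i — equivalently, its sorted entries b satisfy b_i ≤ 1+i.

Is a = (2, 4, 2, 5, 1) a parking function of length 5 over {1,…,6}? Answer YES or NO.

YES

Rearranged: b = (1, 2, 2, 4, 5).
  b_1=1 ≤ 2
  b_2=2 ≤ 3
  b_3=2 ≤ 4
  b_4=4 ≤ 5
  b_5=5 ≤ 6
All bounds hold ⇒ YES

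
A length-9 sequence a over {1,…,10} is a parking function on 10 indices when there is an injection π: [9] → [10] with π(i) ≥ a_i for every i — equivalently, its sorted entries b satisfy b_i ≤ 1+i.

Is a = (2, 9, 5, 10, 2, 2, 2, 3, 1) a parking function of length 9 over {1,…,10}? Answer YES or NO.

YES

Sorted: b = (1, 2, 2, 2, 2, 3, 5, 9, 10).
  b_1=1 ≤ 2
  b_2=2 ≤ 3
  b_3=2 ≤ 4
  b_4=2 ≤ 5
  b_5=2 ≤ 6
  b_6=3 ≤ 7
  b_7=5 ≤ 8
  b_8=9 ≤ 9
  b_9=10 ≤ 10
All bounds hold ⇒ YES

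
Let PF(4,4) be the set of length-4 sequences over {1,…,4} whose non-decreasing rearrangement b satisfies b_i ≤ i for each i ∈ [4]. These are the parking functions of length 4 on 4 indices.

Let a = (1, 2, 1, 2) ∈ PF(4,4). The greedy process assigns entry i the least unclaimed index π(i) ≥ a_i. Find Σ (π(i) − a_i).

4

Σπ(i) = 1+…+4 = 10; Σa = 1+2+1+2 = 6; disp = 10−6 = 4.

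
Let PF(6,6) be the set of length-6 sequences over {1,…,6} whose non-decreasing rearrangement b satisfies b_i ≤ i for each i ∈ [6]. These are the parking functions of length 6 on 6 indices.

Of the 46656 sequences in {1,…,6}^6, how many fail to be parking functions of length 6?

|PF(6,6)| = 1·7^5 = 1·16807 = 16807
One tuple (4,5,5,5,5,3) → sorted (3,4,5,5,5,5): b_1=3>1, not a PF.
6^6 − 16807 = 46656 − 16807 = 29849

29849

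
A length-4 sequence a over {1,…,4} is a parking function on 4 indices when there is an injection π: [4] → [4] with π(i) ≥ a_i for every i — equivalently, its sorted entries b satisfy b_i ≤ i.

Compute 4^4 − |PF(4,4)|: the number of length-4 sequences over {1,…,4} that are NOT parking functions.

131

|PF(4,4)| = (5−4)·5^(4−1) = 1 · 125 = 125 [KW]
Example (4,3,3,4) → sorted (3,3,4,4): b_1=3>1, not a PF.
4^4 − 125 = 256 − 125 = 131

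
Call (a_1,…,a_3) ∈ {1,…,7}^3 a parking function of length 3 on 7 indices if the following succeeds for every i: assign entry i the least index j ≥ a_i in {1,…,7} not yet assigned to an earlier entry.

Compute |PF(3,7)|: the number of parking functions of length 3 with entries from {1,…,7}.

320

|PF| = (7−3+1)·(7+1)^(3−1) = 5×64 = 320
Example (7,1,6) → sorted (1,6,7): b_i ≤ 4+i ∀i, a PF.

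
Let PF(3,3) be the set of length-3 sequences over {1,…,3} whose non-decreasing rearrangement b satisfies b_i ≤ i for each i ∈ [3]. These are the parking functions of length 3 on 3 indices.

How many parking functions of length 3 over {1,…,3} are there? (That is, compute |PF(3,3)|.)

|PF(3,3)| = (4−3)·4^(3−1) = 1·16 = 16 [KW]
Check (2,3,1) → sorted (1,2,3): b_i ≤ i ∀i, a PF.

16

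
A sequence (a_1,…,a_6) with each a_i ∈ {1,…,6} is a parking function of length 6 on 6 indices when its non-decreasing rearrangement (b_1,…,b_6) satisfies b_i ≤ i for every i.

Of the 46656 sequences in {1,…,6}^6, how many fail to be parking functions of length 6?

29849

#PF = 1·7^5 = 1×16807 = 16807 (Konheim–Weiss)
Check (6,6,4,4,6,5) → sorted (4,4,5,6,6,6): b_1=4>1, not a PF.
6^6 − 16807 = 46656 − 16807 = 29849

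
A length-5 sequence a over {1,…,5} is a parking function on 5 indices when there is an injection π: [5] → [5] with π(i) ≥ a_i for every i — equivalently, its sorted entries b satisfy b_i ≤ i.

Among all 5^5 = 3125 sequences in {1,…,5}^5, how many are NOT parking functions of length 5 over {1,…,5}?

Count = (5−5+1)·(5+1)^(5−1) = 1 · 1296 = 1296 (Konheim–Weiss)
Check (4,3,2,2,4) → sorted (2,2,3,4,4): b_1=2>1, not a PF.
Total 3125; non-PF = 3125−1296 = 1829

1829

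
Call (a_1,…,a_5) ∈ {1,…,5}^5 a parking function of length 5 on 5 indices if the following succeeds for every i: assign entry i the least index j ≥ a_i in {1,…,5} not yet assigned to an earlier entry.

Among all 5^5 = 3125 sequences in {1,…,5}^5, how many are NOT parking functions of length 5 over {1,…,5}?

1829

#PF = (6−5)·6^(5−1) = 1×1296 = 1296 (Konheim–Weiss)
E.g. (5,5,4,3,3) → sorted (3,3,4,5,5): b_1=3>1, not a PF.
So 3125 − 1296 = 1829 fail.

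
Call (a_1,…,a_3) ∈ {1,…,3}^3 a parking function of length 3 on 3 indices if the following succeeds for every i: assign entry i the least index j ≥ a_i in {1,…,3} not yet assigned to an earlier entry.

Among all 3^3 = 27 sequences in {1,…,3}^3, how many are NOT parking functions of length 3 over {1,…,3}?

11

Count = 1·4^2 = 1×16 = 16 (Konheim–Weiss)
Example (3,3,2) → sorted (2,3,3): b_1=2>1, not a PF.
Total 27; non-PF = 27−16 = 11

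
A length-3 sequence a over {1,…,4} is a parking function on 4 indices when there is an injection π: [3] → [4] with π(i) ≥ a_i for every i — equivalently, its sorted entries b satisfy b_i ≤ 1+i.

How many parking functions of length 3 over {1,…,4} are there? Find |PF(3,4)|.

50

#PF = 2·5^2 = 2·25 = 50 (Pollak)
Check (1,2,2) → sorted (1,2,2): b_i ≤ 1+i ∀i, a PF.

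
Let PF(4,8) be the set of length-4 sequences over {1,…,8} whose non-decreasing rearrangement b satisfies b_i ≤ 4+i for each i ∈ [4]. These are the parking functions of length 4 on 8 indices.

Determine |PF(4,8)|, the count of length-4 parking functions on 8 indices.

|PF(4,8)| = (9−4)·9^(4−1) = 5·729 = 3645
Check (5,1,1,5) → sorted (1,1,5,5): b_i ≤ 4+i ∀i, a PF.

3645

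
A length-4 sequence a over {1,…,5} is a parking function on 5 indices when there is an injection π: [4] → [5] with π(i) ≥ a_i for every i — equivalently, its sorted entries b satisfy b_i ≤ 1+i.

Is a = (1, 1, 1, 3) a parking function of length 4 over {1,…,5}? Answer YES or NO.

Rearranged: b = (1, 1, 1, 3).
  b_1=1 ≤ 2
  b_2=1 ≤ 3
  b_3=1 ≤ 4
  b_4=3 ≤ 5
All bounds hold ⇒ YES

YES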